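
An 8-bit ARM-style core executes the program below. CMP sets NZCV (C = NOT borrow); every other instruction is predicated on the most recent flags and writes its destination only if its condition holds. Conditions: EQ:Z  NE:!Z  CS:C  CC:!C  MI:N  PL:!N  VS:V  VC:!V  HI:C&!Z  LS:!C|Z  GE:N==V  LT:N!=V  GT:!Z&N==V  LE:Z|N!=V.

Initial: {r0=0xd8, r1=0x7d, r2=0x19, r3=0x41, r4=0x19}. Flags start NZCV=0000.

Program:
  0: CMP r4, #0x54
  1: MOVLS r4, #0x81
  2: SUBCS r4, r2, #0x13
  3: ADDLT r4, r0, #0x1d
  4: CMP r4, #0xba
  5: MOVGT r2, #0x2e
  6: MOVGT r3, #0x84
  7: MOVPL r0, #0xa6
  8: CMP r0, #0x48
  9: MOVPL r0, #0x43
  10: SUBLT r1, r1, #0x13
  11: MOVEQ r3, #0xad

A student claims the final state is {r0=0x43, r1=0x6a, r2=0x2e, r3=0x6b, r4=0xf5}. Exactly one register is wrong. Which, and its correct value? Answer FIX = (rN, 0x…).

[0] flags=1000 → (cmp)
[1] flags=1000 LS?T → r4=0x81
[2] flags=1000 CS?F → skip
[3] flags=1000 LT?T → r4=0xf5
[4] flags=0010 → (cmp)
[5] flags=0010 GT?T → r2=0x2e
[6] flags=0010 GT?T → r3=0x84
[7] flags=0010 PL?T → r0=0xa6
[8] flags=0011 → (cmp)
[9] flags=0011 PL?T → r0=0x43
[10] flags=0011 LT?T → r1=0x6a
[11] flags=0011 EQ?F → skip

FIX = (r3, 0x84)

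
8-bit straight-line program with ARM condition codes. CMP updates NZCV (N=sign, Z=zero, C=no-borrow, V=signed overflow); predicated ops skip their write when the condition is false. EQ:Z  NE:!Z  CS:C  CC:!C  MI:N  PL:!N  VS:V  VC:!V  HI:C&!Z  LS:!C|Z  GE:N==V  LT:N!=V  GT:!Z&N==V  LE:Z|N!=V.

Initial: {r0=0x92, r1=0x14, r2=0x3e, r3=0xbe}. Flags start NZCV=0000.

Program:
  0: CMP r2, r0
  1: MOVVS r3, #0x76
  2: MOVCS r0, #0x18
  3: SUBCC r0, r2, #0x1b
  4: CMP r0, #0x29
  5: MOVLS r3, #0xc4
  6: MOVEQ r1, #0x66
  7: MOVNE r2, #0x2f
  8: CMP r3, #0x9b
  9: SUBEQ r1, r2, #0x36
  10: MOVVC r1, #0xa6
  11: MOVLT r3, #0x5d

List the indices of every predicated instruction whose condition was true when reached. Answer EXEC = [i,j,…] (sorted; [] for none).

EXEC = [1,3,5,7,10]

[0] flags=1001 → (cmp)
[1] flags=1001 VS?T → r3=0x76
[2] flags=1001 CS?F → skip
[3] flags=1001 CC?T → r0=0x23
[4] flags=1000 → (cmp)
[5] flags=1000 LS?T → r3=0xc4
[6] flags=1000 EQ?F → skip
[7] flags=1000 NE?T → r2=0x2f
[8] flags=0010 → (cmp)
[9] flags=0010 EQ?F → skip
[10] flags=0010 VC?T → r1=0xa6
[11] flags=0010 LT?F → skip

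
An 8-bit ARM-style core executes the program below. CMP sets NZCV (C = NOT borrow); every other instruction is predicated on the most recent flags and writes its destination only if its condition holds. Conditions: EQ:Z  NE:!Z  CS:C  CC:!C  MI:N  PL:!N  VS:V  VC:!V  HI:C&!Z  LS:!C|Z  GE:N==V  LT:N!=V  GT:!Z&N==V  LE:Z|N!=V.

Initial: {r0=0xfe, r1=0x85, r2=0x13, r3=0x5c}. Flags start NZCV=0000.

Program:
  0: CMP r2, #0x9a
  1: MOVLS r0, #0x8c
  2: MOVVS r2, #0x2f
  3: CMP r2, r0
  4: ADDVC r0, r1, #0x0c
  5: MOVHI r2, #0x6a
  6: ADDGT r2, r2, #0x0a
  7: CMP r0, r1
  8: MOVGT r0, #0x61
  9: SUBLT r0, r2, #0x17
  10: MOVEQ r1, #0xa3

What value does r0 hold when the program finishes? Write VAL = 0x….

VAL = 0x61

0: ✓ CMP  NZCV=0000
1: ✓ MOVLS  r0←0x8c
2: · MOVVS
3: ✓ CMP  NZCV=1001
4: · ADDVC
5: · MOVHI
6: ✓ ADDGT  r2←0x1d
7: ✓ CMP  NZCV=0010
8: ✓ MOVGT  r0←0x61
9: · SUBLT
10: · MOVEQ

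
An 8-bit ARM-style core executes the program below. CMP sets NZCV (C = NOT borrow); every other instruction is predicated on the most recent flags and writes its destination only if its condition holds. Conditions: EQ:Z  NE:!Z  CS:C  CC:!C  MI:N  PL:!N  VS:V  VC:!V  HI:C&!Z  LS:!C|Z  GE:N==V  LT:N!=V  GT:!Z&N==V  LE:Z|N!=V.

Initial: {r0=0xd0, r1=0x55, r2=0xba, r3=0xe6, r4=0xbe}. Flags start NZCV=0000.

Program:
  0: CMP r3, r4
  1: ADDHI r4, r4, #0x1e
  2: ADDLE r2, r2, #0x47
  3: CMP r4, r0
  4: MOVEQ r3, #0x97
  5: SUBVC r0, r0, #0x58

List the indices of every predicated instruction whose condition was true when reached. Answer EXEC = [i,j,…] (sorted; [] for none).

EXEC = [1,5]

0: ✓ CMP  NZCV=0010
1: ✓ ADDHI  r4←0xdc
2: · ADDLE
3: ✓ CMP  NZCV=0010
4: · MOVEQ
5: ✓ SUBVC  r0←0x78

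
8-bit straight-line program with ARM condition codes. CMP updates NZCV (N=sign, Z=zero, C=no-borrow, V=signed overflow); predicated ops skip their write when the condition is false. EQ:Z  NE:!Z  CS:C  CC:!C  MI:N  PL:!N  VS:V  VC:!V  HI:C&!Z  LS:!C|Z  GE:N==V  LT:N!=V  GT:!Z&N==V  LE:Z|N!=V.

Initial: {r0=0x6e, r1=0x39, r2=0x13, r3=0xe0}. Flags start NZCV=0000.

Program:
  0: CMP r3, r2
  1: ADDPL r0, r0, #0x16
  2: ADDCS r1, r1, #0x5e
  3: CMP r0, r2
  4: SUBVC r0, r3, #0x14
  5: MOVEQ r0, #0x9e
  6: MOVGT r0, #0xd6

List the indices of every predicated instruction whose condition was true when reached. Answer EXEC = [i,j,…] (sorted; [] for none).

0: ✓ CMP  NZCV=1010
1: · ADDPL
2: ✓ ADDCS  r1←0x97
3: ✓ CMP  NZCV=0010
4: ✓ SUBVC  r0←0xcc
5: · MOVEQ
6: ✓ MOVGT  r0←0xd6

EXEC = [2,4,6]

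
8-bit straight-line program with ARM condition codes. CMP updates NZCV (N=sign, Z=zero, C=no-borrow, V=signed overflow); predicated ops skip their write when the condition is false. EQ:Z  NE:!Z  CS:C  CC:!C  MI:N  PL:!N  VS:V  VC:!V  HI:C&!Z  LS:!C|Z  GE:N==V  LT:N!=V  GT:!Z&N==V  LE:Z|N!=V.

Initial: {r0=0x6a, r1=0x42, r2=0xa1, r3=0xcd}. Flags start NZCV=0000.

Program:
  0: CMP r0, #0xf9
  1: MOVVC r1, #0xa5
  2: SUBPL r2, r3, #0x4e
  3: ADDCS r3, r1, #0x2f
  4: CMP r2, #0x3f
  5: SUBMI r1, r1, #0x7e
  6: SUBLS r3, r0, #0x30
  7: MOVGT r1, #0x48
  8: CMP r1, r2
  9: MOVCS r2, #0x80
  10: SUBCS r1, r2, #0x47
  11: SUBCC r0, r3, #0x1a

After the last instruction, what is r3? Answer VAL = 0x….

[0] flags=0000 → (cmp)
[1] flags=0000 VC?T → r1=0xa5
[2] flags=0000 PL?T → r2=0x7f
[3] flags=0000 CS?F → skip
[4] flags=0010 → (cmp)
[5] flags=0010 MI?F → skip
[6] flags=0010 LS?F → skip
[7] flags=0010 GT?T → r1=0x48
[8] flags=1000 → (cmp)
[9] flags=1000 CS?F → skip
[10] flags=1000 CS?F → skip
[11] flags=1000 CC?T → r0=0xb3

VAL = 0xcd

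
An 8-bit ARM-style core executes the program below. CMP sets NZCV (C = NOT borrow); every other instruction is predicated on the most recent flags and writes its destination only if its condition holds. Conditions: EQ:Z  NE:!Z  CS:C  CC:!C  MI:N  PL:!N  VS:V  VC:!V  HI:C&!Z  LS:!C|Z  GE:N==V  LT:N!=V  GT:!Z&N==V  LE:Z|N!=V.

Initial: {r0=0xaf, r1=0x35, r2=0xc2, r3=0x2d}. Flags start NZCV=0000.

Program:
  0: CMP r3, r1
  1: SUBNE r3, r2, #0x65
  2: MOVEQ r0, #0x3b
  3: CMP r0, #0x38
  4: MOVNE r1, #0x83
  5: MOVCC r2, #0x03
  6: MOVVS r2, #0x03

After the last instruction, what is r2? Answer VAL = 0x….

0: ✓ CMP  NZCV=1000
1: ✓ SUBNE  r3←0x5d
2: · MOVEQ
3: ✓ CMP  NZCV=0011
4: ✓ MOVNE  r1←0x83
5: · MOVCC
6: ✓ MOVVS  r2←0x03

VAL = 0x03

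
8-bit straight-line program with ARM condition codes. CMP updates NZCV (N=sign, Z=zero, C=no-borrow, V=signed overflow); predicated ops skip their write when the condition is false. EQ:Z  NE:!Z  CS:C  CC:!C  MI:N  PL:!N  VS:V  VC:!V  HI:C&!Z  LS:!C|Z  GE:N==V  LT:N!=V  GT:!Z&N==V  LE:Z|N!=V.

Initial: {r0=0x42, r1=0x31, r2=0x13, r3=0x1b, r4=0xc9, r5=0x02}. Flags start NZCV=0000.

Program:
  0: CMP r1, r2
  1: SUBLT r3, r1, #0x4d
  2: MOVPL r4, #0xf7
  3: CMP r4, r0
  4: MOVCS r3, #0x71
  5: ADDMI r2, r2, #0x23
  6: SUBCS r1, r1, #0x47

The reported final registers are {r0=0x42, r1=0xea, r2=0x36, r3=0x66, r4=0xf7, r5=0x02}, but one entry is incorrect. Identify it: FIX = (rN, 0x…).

0: ✓ CMP  NZCV=0010
1: · SUBLT
2: ✓ MOVPL  r4←0xf7
3: ✓ CMP  NZCV=1010
4: ✓ MOVCS  r3←0x71
5: ✓ ADDMI  r2←0x36
6: ✓ SUBCS  r1←0xea

FIX = (r3, 0x71)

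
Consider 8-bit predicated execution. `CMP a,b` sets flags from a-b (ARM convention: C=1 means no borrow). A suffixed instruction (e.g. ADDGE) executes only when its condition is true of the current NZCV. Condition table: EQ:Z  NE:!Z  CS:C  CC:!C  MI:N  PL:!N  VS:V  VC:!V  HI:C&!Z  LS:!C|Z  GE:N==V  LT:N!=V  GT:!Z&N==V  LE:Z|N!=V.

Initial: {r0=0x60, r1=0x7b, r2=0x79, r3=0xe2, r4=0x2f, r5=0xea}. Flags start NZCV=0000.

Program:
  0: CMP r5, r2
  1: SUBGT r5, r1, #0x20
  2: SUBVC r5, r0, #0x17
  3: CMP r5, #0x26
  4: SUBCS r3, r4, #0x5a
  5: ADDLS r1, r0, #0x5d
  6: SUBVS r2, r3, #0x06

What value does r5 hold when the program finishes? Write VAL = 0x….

[0] flags=0011 → (cmp)
[1] flags=0011 GT?F → skip
[2] flags=0011 VC?F → skip
[3] flags=1010 → (cmp)
[4] flags=1010 CS?T → r3=0xd5
[5] flags=1010 LS?F → skip
[6] flags=1010 VS?F → skip

VAL = 0xea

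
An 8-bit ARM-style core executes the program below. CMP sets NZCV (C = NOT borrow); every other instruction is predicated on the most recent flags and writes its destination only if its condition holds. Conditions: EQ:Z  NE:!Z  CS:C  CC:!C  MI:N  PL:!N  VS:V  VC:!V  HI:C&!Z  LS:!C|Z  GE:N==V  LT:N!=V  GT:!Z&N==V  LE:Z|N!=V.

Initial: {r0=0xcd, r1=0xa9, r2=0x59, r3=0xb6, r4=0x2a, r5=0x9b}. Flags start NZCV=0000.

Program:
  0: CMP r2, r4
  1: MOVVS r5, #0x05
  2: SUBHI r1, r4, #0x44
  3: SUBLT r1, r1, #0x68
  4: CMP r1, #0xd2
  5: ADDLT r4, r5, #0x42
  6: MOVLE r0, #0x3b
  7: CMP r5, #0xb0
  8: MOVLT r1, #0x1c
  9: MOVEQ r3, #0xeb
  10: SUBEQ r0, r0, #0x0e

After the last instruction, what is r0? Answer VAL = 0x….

VAL = 0xcd

0: ✓ CMP  NZCV=0010
1: · MOVVS
2: ✓ SUBHI  r1←0xe6
3: · SUBLT
4: ✓ CMP  NZCV=0010
5: · ADDLT
6: · MOVLE
7: ✓ CMP  NZCV=1000
8: ✓ MOVLT  r1←0x1c
9: · MOVEQ
10: · SUBEQ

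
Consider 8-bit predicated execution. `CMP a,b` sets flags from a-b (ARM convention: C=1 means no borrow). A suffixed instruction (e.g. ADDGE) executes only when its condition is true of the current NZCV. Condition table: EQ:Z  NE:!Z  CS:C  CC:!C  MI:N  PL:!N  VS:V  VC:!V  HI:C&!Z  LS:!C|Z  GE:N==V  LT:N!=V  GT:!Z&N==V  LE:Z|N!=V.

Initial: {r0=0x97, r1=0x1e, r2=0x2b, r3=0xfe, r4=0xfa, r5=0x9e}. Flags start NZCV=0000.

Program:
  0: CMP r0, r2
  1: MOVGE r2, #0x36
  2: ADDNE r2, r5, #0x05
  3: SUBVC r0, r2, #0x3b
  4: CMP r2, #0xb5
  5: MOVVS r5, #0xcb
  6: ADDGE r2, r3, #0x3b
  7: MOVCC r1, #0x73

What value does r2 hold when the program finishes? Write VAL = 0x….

0: ✓ CMP  NZCV=0011
1: · MOVGE
2: ✓ ADDNE  r2←0xa3
3: · SUBVC
4: ✓ CMP  NZCV=1000
5: · MOVVS
6: · ADDGE
7: ✓ MOVCC  r1←0x73

VAL = 0xa3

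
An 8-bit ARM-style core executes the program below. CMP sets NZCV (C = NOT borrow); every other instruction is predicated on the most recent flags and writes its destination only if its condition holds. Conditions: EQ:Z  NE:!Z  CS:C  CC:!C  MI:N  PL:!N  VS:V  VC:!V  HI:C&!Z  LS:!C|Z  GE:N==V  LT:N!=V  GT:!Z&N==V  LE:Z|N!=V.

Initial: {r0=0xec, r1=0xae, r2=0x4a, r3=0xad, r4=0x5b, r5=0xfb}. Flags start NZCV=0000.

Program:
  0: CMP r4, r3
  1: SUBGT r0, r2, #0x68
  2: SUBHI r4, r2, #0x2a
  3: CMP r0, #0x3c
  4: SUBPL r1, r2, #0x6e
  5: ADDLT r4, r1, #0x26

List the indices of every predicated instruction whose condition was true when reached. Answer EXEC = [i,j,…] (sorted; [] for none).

0: ✓ CMP  NZCV=1001
1: ✓ SUBGT  r0←0xe2
2: · SUBHI
3: ✓ CMP  NZCV=1010
4: · SUBPL
5: ✓ ADDLT  r4←0xd4

EXEC = [1,5]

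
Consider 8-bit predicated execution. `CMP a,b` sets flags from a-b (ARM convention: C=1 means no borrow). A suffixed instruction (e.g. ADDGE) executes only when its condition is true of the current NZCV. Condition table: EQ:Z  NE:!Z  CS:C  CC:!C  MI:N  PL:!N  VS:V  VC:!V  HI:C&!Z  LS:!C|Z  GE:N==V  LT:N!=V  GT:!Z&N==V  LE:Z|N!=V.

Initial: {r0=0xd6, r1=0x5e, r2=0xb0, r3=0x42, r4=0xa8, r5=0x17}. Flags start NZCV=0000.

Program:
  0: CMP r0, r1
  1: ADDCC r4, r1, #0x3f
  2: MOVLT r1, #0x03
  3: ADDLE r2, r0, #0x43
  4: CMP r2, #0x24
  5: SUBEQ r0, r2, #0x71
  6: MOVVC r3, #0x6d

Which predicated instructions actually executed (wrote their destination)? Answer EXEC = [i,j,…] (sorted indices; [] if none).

0: ✓ CMP  NZCV=0011
1: · ADDCC
2: ✓ MOVLT  r1←0x03
3: ✓ ADDLE  r2←0x19
4: ✓ CMP  NZCV=1000
5: · SUBEQ
6: ✓ MOVVC  r3←0x6d

EXEC = [2,3,6]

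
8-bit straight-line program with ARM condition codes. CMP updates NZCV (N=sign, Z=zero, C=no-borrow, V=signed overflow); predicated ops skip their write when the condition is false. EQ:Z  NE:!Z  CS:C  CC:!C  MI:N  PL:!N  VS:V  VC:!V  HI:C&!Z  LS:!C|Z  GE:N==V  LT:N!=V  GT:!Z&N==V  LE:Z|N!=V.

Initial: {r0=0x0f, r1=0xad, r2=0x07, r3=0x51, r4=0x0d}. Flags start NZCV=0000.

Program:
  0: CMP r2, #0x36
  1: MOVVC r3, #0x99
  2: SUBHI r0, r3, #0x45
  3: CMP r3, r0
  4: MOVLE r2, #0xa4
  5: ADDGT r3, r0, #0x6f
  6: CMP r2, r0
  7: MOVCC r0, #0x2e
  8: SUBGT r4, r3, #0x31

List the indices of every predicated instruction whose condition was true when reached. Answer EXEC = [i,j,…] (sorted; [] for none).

EXEC = [1,4]

[0] flags=1000 → (cmp)
[1] flags=1000 VC?T → r3=0x99
[2] flags=1000 HI?F → skip
[3] flags=1010 → (cmp)
[4] flags=1010 LE?T → r2=0xa4
[5] flags=1010 GT?F → skip
[6] flags=1010 → (cmp)
[7] flags=1010 CC?F → skip
[8] flags=1010 GT?F → skip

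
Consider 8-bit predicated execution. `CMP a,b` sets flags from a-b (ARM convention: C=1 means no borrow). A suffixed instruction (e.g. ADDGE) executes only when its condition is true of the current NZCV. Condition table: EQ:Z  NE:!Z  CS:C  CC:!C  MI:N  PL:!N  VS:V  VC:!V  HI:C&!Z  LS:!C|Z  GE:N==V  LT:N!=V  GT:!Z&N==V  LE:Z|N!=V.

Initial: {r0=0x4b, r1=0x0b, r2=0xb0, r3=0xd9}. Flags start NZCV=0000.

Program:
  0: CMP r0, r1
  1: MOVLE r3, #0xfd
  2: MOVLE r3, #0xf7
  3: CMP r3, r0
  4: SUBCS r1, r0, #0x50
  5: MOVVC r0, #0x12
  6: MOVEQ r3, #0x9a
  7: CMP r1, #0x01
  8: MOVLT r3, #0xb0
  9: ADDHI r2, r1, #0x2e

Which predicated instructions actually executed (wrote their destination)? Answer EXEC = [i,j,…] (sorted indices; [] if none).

EXEC = [4,5,8,9]

[0] flags=0010 → (cmp)
[1] flags=0010 LE?F → skip
[2] flags=0010 LE?F → skip
[3] flags=1010 → (cmp)
[4] flags=1010 CS?T → r1=0xfb
[5] flags=1010 VC?T → r0=0x12
[6] flags=1010 EQ?F → skip
[7] flags=1010 → (cmp)
[8] flags=1010 LT?T → r3=0xb0
[9] flags=1010 HI?T → r2=0x29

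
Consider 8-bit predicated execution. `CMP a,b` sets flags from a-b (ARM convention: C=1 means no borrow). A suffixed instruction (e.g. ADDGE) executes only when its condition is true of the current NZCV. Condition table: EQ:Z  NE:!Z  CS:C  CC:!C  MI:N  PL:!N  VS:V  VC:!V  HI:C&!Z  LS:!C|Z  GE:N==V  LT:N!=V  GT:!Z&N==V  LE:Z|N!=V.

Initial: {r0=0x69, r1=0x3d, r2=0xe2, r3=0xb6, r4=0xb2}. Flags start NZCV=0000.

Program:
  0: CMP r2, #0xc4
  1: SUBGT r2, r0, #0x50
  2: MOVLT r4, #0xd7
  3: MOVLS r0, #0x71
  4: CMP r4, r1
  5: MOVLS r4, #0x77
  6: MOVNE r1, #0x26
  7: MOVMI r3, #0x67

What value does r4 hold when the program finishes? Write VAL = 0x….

VAL = 0xb2

[0] flags=0010 → (cmp)
[1] flags=0010 GT?T → r2=0x19
[2] flags=0010 LT?F → skip
[3] flags=0010 LS?F → skip
[4] flags=0011 → (cmp)
[5] flags=0011 LS?F → skip
[6] flags=0011 NE?T → r1=0x26
[7] flags=0011 MI?F → skip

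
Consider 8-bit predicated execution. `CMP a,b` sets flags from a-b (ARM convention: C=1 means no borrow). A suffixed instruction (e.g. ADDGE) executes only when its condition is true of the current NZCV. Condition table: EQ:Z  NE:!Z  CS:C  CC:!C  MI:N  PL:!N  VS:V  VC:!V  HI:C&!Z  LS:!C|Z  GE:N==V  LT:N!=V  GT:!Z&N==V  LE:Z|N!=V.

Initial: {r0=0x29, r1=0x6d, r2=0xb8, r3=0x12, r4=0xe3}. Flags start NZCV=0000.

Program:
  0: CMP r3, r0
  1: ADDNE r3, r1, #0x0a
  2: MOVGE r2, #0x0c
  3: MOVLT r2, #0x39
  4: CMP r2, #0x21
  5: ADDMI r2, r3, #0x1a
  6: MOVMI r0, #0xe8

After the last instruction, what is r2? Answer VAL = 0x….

0: ✓ CMP  NZCV=1000
1: ✓ ADDNE  r3←0x77
2: · MOVGE
3: ✓ MOVLT  r2←0x39
4: ✓ CMP  NZCV=0010
5: · ADDMI
6: · MOVMI

VAL = 0x39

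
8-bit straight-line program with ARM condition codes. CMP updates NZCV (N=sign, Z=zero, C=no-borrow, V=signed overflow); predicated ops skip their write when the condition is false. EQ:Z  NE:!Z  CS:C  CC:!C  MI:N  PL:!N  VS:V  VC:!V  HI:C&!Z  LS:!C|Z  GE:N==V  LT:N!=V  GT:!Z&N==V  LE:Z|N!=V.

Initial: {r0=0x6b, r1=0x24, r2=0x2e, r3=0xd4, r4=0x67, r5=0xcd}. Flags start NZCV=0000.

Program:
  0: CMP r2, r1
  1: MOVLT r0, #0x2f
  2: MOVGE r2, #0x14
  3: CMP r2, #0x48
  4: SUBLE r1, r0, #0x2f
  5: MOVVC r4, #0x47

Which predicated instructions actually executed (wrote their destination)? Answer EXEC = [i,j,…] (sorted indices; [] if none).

0: ✓ CMP  NZCV=0010
1: · MOVLT
2: ✓ MOVGE  r2←0x14
3: ✓ CMP  NZCV=1000
4: ✓ SUBLE  r1←0x3c
5: ✓ MOVVC  r4←0x47

EXEC = [2,4,5]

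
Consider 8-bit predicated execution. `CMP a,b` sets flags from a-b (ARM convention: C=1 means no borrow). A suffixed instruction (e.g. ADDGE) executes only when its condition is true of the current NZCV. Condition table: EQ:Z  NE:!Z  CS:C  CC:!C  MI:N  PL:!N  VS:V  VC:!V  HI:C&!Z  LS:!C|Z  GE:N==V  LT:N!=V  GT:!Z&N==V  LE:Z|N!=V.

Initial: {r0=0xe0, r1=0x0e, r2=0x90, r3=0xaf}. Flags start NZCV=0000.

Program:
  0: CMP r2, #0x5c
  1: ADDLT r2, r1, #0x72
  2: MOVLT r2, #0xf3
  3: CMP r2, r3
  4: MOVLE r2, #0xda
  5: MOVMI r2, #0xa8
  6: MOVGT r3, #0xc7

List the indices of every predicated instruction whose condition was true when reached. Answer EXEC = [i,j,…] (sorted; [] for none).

EXEC = [1,2,6]

0: ✓ CMP  NZCV=0011
1: ✓ ADDLT  r2←0x80
2: ✓ MOVLT  r2←0xf3
3: ✓ CMP  NZCV=0010
4: · MOVLE
5: · MOVMI
6: ✓ MOVGT  r3←0xc7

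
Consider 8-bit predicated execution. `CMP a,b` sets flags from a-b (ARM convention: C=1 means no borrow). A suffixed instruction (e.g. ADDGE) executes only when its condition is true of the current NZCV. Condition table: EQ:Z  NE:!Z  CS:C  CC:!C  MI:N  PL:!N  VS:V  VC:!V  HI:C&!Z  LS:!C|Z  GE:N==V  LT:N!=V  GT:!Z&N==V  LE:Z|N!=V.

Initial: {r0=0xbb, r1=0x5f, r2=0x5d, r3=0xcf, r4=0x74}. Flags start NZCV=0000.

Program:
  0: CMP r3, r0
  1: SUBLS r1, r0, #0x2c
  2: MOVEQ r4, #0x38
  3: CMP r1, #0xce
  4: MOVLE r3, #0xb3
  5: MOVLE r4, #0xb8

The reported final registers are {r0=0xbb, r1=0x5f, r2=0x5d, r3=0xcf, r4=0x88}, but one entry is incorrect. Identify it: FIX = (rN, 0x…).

FIX = (r4, 0x74)

[0] flags=0010 → (cmp)
[1] flags=0010 LS?F → skip
[2] flags=0010 EQ?F → skip
[3] flags=1001 → (cmp)
[4] flags=1001 LE?F → skip
[5] flags=1001 LE?F → skip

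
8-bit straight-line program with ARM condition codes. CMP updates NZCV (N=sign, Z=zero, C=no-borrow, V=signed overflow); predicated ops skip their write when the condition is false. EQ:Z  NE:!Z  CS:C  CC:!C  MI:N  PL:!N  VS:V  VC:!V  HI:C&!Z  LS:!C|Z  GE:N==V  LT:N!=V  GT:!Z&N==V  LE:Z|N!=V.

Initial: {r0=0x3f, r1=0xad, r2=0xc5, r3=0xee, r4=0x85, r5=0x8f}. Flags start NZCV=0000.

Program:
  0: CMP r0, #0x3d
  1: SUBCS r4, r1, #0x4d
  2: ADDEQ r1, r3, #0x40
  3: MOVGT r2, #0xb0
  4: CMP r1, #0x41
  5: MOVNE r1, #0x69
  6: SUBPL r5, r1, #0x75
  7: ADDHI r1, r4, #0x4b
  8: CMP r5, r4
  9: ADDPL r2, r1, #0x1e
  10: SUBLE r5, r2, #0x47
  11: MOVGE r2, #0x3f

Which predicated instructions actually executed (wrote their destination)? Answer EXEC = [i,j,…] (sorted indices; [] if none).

[0] flags=0010 → (cmp)
[1] flags=0010 CS?T → r4=0x60
[2] flags=0010 EQ?F → skip
[3] flags=0010 GT?T → r2=0xb0
[4] flags=0011 → (cmp)
[5] flags=0011 NE?T → r1=0x69
[6] flags=0011 PL?T → r5=0xf4
[7] flags=0011 HI?T → r1=0xab
[8] flags=1010 → (cmp)
[9] flags=1010 PL?F → skip
[10] flags=1010 LE?T → r5=0x69
[11] flags=1010 GE?F → skip

EXEC = [1,3,5,6,7,10]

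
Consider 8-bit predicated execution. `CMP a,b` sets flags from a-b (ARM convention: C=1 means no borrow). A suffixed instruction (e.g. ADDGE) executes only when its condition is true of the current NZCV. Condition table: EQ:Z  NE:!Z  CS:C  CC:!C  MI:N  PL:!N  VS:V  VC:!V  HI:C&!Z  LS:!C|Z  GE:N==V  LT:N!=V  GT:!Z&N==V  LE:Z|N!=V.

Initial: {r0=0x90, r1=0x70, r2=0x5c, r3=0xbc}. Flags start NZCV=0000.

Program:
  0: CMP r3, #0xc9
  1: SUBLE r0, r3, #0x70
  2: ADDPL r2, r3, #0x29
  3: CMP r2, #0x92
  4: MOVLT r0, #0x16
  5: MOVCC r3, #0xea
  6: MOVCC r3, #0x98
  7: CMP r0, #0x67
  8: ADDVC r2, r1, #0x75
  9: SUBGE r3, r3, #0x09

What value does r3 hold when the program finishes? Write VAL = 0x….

0: ✓ CMP  NZCV=1000
1: ✓ SUBLE  r0←0x4c
2: · ADDPL
3: ✓ CMP  NZCV=1001
4: · MOVLT
5: ✓ MOVCC  r3←0xea
6: ✓ MOVCC  r3←0x98
7: ✓ CMP  NZCV=1000
8: ✓ ADDVC  r2←0xe5
9: · SUBGE

VAL = 0x98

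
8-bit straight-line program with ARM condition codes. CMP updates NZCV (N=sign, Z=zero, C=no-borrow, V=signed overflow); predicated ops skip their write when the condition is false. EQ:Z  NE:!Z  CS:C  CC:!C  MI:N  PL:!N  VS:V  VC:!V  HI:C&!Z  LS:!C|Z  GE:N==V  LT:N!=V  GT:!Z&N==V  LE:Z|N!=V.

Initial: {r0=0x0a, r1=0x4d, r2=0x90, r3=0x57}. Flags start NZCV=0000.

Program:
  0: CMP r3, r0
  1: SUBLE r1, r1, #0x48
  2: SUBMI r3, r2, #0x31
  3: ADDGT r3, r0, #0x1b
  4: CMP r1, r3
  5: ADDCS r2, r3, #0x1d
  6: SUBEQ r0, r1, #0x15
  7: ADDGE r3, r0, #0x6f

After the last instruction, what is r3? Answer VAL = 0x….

[0] flags=0010 → (cmp)
[1] flags=0010 LE?F → skip
[2] flags=0010 MI?F → skip
[3] flags=0010 GT?T → r3=0x25
[4] flags=0010 → (cmp)
[5] flags=0010 CS?T → r2=0x42
[6] flags=0010 EQ?F → skip
[7] flags=0010 GE?T → r3=0x79

VAL = 0x79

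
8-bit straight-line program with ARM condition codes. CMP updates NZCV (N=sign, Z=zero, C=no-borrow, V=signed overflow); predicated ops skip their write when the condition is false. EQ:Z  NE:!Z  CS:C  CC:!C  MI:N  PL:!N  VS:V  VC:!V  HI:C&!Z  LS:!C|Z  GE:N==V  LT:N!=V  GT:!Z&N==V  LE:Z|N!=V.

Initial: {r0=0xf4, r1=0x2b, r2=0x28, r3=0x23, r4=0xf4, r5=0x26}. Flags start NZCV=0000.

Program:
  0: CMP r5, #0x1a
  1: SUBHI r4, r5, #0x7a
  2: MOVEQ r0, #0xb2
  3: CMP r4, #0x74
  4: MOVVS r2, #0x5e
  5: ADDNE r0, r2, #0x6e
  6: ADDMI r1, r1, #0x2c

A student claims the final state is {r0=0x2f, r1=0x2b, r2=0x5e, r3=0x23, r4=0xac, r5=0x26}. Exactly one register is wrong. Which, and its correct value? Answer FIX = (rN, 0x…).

FIX = (r0, 0xcc)

0: ✓ CMP  NZCV=0010
1: ✓ SUBHI  r4←0xac
2: · MOVEQ
3: ✓ CMP  NZCV=0011
4: ✓ MOVVS  r2←0x5e
5: ✓ ADDNE  r0←0xcc
6: · ADDMI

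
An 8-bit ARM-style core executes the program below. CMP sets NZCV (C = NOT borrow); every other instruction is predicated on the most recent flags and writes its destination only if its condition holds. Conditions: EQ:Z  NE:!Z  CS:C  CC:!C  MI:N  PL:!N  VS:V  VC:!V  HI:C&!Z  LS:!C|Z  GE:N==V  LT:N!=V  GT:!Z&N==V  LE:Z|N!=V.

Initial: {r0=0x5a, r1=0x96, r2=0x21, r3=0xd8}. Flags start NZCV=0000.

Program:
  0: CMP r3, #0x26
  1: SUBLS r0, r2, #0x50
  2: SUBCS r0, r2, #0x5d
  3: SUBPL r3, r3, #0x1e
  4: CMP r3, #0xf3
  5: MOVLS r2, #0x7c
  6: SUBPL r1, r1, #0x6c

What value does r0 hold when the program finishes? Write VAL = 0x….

0: ✓ CMP  NZCV=1010
1: · SUBLS
2: ✓ SUBCS  r0←0xc4
3: · SUBPL
4: ✓ CMP  NZCV=1000
5: ✓ MOVLS  r2←0x7c
6: · SUBPL

VAL = 0xc4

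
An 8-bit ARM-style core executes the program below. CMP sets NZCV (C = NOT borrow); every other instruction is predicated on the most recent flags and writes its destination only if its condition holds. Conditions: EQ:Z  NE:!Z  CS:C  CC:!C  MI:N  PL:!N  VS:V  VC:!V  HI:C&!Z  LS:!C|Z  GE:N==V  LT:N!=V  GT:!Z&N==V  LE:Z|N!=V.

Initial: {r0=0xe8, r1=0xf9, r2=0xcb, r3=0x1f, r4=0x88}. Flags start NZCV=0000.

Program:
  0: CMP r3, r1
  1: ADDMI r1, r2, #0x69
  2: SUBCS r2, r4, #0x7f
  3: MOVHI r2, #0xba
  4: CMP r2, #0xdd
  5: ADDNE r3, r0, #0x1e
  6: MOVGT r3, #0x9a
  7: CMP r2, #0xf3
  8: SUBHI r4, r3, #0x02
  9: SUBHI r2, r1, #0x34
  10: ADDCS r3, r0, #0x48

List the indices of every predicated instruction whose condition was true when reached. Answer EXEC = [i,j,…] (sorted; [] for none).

[0] flags=0000 → (cmp)
[1] flags=0000 MI?F → skip
[2] flags=0000 CS?F → skip
[3] flags=0000 HI?F → skip
[4] flags=1000 → (cmp)
[5] flags=1000 NE?T → r3=0x06
[6] flags=1000 GT?F → skip
[7] flags=1000 → (cmp)
[8] flags=1000 HI?F → skip
[9] flags=1000 HI?F → skip
[10] flags=1000 CS?F → skip

EXEC = [5]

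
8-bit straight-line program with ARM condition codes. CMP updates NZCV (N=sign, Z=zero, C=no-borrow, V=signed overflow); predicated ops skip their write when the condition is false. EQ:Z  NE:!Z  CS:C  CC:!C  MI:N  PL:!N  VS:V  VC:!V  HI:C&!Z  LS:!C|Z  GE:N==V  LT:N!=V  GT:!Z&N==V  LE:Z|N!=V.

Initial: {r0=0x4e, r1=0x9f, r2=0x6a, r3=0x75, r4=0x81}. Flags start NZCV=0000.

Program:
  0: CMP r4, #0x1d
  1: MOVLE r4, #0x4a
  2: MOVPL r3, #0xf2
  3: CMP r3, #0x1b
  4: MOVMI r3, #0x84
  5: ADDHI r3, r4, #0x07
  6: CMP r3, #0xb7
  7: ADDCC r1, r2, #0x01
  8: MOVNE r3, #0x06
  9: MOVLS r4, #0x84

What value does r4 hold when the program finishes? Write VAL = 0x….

0: ✓ CMP  NZCV=0011
1: ✓ MOVLE  r4←0x4a
2: ✓ MOVPL  r3←0xf2
3: ✓ CMP  NZCV=1010
4: ✓ MOVMI  r3←0x84
5: ✓ ADDHI  r3←0x51
6: ✓ CMP  NZCV=1001
7: ✓ ADDCC  r1←0x6b
8: ✓ MOVNE  r3←0x06
9: ✓ MOVLS  r4←0x84

VAL = 0x84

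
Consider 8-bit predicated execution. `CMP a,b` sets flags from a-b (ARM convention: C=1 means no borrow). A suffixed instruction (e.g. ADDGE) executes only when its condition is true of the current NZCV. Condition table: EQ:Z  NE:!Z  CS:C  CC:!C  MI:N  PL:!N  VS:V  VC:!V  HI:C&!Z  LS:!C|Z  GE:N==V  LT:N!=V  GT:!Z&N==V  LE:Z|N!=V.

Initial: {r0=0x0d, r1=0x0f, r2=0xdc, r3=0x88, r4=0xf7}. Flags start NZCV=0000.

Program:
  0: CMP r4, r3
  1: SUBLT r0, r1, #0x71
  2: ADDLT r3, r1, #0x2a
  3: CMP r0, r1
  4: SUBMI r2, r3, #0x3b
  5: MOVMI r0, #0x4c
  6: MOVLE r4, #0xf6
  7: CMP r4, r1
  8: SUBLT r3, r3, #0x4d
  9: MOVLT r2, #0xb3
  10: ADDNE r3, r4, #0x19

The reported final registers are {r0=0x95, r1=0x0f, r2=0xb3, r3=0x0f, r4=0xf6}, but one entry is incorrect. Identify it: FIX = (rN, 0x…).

FIX = (r0, 0x4c)

0: ✓ CMP  NZCV=0010
1: · SUBLT
2: · ADDLT
3: ✓ CMP  NZCV=1000
4: ✓ SUBMI  r2←0x4d
5: ✓ MOVMI  r0←0x4c
6: ✓ MOVLE  r4←0xf6
7: ✓ CMP  NZCV=1010
8: ✓ SUBLT  r3←0x3b
9: ✓ MOVLT  r2←0xb3
10: ✓ ADDNE  r3←0x0f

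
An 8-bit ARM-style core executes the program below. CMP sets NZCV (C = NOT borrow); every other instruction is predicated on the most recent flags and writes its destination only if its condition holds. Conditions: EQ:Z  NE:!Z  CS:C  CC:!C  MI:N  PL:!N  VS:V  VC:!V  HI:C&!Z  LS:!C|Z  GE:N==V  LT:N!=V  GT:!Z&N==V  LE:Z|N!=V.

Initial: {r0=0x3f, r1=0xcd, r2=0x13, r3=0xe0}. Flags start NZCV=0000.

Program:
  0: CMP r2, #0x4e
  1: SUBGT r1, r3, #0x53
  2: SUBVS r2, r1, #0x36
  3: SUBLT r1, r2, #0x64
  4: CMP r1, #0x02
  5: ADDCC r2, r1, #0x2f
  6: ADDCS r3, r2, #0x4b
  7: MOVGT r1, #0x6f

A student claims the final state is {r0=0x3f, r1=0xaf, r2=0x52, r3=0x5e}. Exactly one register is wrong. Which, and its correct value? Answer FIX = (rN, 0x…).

FIX = (r2, 0x13)

[0] flags=1000 → (cmp)
[1] flags=1000 GT?F → skip
[2] flags=1000 VS?F → skip
[3] flags=1000 LT?T → r1=0xaf
[4] flags=1010 → (cmp)
[5] flags=1010 CC?F → skip
[6] flags=1010 CS?T → r3=0x5e
[7] flags=1010 GT?F → skip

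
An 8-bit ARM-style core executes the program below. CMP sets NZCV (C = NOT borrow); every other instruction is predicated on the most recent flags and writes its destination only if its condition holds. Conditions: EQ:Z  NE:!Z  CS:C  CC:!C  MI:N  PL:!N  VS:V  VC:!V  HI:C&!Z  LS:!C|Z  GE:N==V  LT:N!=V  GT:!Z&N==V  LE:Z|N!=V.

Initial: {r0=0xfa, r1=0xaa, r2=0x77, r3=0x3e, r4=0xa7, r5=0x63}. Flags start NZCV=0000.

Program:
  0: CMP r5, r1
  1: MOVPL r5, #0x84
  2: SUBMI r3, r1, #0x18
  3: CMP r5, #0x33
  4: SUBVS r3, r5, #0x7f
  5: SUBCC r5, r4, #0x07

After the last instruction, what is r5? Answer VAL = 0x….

VAL = 0x63

0: ✓ CMP  NZCV=1001
1: · MOVPL
2: ✓ SUBMI  r3←0x92
3: ✓ CMP  NZCV=0010
4: · SUBVS
5: · SUBCC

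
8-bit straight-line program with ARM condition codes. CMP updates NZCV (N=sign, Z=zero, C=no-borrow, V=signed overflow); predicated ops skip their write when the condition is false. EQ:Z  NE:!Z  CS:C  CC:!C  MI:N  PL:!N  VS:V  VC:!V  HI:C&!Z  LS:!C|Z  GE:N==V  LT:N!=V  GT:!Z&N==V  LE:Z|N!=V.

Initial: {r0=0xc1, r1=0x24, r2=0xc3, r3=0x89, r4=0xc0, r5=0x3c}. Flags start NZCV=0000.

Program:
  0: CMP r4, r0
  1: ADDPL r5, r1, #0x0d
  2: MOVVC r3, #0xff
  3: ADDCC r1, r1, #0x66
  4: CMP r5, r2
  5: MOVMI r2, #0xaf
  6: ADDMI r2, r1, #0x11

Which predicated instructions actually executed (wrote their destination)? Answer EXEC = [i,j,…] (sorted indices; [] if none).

EXEC = [2,3]

[0] flags=1000 → (cmp)
[1] flags=1000 PL?F → skip
[2] flags=1000 VC?T → r3=0xff
[3] flags=1000 CC?T → r1=0x8a
[4] flags=0000 → (cmp)
[5] flags=0000 MI?F → skip
[6] flags=0000 MI?F → skip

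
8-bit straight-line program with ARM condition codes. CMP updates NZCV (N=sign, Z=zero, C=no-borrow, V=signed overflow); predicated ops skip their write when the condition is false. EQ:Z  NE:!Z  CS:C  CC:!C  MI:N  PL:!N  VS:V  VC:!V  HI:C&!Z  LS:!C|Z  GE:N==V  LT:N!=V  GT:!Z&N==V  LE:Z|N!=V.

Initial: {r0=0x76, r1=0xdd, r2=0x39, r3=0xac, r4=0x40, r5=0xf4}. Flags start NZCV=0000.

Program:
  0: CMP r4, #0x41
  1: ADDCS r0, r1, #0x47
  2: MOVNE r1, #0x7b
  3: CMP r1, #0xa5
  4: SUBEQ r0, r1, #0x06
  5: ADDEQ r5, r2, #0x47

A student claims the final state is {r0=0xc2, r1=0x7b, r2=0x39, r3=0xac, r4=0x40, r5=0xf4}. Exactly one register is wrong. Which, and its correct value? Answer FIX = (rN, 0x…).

FIX = (r0, 0x76)

0: ✓ CMP  NZCV=1000
1: · ADDCS
2: ✓ MOVNE  r1←0x7b
3: ✓ CMP  NZCV=1001
4: · SUBEQ
5: · ADDEQ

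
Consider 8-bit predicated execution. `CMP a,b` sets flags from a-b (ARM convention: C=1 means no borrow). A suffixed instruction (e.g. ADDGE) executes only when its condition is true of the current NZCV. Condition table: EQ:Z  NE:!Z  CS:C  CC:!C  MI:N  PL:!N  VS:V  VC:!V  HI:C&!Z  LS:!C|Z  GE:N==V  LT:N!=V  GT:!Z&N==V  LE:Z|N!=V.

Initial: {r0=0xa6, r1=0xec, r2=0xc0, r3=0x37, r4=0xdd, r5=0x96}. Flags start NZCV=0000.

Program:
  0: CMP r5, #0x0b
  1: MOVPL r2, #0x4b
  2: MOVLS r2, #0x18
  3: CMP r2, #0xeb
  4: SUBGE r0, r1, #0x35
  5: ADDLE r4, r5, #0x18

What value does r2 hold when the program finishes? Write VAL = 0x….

VAL = 0xc0

[0] flags=1010 → (cmp)
[1] flags=1010 PL?F → skip
[2] flags=1010 LS?F → skip
[3] flags=1000 → (cmp)
[4] flags=1000 GE?F → skip
[5] flags=1000 LE?T → r4=0xae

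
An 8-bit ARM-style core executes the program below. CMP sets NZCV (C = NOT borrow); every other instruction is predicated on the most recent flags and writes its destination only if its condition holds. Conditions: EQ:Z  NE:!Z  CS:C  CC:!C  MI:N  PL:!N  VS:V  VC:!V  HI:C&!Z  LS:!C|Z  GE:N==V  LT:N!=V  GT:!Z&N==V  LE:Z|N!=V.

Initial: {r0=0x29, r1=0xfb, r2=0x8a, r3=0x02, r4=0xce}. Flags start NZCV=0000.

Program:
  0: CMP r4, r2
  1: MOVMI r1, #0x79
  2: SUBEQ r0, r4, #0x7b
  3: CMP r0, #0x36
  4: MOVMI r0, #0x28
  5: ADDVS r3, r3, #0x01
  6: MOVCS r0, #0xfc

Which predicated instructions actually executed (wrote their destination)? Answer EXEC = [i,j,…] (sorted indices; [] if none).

[0] flags=0010 → (cmp)
[1] flags=0010 MI?F → skip
[2] flags=0010 EQ?F → skip
[3] flags=1000 → (cmp)
[4] flags=1000 MI?T → r0=0x28
[5] flags=1000 VS?F → skip
[6] flags=1000 CS?F → skip

EXEC = [4]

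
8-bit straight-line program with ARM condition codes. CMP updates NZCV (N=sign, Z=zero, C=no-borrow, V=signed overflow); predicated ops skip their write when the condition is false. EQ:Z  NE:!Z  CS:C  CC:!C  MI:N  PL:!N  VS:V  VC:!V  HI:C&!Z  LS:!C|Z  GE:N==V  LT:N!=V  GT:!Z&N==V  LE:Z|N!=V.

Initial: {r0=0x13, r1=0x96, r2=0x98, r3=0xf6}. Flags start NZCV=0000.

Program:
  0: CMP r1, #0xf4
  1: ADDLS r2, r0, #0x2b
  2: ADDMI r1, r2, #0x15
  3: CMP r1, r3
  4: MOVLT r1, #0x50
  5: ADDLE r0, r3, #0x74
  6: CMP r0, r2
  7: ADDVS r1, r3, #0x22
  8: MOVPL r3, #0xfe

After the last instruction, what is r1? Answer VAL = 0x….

[0] flags=1000 → (cmp)
[1] flags=1000 LS?T → r2=0x3e
[2] flags=1000 MI?T → r1=0x53
[3] flags=0000 → (cmp)
[4] flags=0000 LT?F → skip
[5] flags=0000 LE?F → skip
[6] flags=1000 → (cmp)
[7] flags=1000 VS?F → skip
[8] flags=1000 PL?F → skip

VAL = 0x53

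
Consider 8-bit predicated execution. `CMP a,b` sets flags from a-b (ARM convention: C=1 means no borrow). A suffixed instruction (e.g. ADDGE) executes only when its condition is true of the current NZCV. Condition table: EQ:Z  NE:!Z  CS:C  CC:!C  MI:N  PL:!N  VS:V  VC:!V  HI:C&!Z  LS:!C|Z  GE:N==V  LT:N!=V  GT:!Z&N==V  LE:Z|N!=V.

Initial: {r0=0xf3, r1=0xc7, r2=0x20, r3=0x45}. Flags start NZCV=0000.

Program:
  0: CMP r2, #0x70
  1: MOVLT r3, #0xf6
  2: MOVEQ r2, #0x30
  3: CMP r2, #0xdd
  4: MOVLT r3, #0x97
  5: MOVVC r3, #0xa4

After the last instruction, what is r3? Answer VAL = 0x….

VAL = 0xa4

[0] flags=1000 → (cmp)
[1] flags=1000 LT?T → r3=0xf6
[2] flags=1000 EQ?F → skip
[3] flags=0000 → (cmp)
[4] flags=0000 LT?F → skip
[5] flags=0000 VC?T → r3=0xa4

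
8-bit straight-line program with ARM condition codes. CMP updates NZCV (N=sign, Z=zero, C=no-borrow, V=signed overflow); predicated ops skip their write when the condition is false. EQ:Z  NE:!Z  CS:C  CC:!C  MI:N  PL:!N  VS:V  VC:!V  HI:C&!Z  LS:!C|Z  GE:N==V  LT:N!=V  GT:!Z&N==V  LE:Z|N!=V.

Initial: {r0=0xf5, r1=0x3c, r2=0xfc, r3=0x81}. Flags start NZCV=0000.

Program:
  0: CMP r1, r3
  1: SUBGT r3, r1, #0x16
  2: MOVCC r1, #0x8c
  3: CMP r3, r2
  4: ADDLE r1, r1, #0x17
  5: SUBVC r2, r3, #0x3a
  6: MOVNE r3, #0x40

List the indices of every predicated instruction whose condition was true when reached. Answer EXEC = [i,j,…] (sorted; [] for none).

[0] flags=1001 → (cmp)
[1] flags=1001 GT?T → r3=0x26
[2] flags=1001 CC?T → r1=0x8c
[3] flags=0000 → (cmp)
[4] flags=0000 LE?F → skip
[5] flags=0000 VC?T → r2=0xec
[6] flags=0000 NE?T → r3=0x40

EXEC = [1,2,5,6]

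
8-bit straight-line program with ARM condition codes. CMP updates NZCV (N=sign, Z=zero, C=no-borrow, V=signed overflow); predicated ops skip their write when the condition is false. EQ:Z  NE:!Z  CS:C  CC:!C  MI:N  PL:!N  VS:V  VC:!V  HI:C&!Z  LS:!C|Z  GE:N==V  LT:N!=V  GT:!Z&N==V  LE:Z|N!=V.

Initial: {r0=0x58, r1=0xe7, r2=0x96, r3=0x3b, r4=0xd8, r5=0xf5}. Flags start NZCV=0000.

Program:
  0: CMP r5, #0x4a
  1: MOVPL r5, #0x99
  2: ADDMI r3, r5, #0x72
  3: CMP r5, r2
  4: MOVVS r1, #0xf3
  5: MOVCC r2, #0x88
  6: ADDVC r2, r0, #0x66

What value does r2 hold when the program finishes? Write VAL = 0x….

VAL = 0xbe

[0] flags=1010 → (cmp)
[1] flags=1010 PL?F → skip
[2] flags=1010 MI?T → r3=0x67
[3] flags=0010 → (cmp)
[4] flags=0010 VS?F → skip
[5] flags=0010 CC?F → skip
[6] flags=0010 VC?T → r2=0xbe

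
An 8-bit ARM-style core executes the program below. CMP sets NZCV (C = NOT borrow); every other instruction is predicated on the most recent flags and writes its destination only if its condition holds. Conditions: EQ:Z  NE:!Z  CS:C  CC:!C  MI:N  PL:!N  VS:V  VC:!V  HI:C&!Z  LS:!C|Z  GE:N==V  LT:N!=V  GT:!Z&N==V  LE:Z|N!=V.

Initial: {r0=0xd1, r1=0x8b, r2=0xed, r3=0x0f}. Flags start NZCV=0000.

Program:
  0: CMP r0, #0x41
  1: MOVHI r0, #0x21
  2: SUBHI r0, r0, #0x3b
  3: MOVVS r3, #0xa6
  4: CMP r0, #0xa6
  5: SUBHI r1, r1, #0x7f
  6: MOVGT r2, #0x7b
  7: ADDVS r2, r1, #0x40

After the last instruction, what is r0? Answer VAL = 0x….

0: ✓ CMP  NZCV=1010
1: ✓ MOVHI  r0←0x21
2: ✓ SUBHI  r0←0xe6
3: · MOVVS
4: ✓ CMP  NZCV=0010
5: ✓ SUBHI  r1←0x0c
6: ✓ MOVGT  r2←0x7b
7: · ADDVS

VAL = 0xe6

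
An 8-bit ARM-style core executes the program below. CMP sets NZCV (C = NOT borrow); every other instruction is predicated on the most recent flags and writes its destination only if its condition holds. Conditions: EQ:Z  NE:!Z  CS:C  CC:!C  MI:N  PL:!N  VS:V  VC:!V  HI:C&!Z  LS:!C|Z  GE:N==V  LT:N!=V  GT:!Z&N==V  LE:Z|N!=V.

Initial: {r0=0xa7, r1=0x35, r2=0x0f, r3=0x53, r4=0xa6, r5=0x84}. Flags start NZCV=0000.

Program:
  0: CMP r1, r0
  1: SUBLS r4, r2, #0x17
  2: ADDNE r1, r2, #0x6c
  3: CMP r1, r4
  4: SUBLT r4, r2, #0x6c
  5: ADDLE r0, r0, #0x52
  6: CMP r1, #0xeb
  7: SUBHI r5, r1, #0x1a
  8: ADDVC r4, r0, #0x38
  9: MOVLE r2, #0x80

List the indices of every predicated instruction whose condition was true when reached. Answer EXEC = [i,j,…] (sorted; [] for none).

0: ✓ CMP  NZCV=1001
1: ✓ SUBLS  r4←0xf8
2: ✓ ADDNE  r1←0x7b
3: ✓ CMP  NZCV=1001
4: · SUBLT
5: · ADDLE
6: ✓ CMP  NZCV=1001
7: · SUBHI
8: · ADDVC
9: · MOVLE

EXEC = [1,2]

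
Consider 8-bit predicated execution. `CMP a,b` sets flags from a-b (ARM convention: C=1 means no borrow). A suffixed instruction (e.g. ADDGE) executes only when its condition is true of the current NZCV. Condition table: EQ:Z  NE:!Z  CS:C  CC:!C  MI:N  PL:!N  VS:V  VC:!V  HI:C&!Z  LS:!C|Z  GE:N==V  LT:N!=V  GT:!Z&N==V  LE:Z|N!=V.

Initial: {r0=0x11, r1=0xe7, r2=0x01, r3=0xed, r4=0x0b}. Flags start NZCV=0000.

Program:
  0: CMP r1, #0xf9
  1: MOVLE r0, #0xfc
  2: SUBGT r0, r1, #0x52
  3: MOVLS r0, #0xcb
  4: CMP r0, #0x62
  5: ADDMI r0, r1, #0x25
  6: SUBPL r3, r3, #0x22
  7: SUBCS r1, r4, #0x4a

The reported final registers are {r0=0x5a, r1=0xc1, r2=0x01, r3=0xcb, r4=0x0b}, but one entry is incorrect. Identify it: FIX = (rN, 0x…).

[0] flags=1000 → (cmp)
[1] flags=1000 LE?T → r0=0xfc
[2] flags=1000 GT?F → skip
[3] flags=1000 LS?T → r0=0xcb
[4] flags=0011 → (cmp)
[5] flags=0011 MI?F → skip
[6] flags=0011 PL?T → r3=0xcb
[7] flags=0011 CS?T → r1=0xc1

FIX = (r0, 0xcb)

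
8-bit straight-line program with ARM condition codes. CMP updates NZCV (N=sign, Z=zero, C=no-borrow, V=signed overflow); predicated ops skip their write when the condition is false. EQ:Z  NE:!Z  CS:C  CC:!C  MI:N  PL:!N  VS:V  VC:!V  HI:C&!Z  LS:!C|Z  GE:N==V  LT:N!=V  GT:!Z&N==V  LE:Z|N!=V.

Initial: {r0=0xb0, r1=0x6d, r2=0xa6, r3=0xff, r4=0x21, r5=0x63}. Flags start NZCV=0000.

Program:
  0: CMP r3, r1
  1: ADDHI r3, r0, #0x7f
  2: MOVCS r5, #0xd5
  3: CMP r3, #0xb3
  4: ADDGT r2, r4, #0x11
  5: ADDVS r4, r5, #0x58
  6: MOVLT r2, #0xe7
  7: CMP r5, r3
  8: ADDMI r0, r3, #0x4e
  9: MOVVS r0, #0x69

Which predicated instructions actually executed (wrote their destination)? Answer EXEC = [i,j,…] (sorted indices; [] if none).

EXEC = [1,2,4,8]

[0] flags=1010 → (cmp)
[1] flags=1010 HI?T → r3=0x2f
[2] flags=1010 CS?T → r5=0xd5
[3] flags=0000 → (cmp)
[4] flags=0000 GT?T → r2=0x32
[5] flags=0000 VS?F → skip
[6] flags=0000 LT?F → skip
[7] flags=1010 → (cmp)
[8] flags=1010 MI?T → r0=0x7d
[9] flags=1010 VS?F → skip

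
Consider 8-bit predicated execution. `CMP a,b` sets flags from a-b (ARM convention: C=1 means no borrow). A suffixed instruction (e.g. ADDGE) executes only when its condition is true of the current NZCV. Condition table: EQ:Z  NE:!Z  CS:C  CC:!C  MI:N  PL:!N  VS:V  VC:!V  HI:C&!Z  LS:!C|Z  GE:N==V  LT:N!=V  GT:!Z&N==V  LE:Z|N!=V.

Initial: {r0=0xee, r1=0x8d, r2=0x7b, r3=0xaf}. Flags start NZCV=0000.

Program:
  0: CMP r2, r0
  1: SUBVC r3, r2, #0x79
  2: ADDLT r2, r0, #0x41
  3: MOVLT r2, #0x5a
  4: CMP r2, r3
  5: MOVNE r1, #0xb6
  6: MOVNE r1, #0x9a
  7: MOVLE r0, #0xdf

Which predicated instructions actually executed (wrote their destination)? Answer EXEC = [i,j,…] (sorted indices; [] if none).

EXEC = [5,6]

0: ✓ CMP  NZCV=1001
1: · SUBVC
2: · ADDLT
3: · MOVLT
4: ✓ CMP  NZCV=1001
5: ✓ MOVNE  r1←0xb6
6: ✓ MOVNE  r1←0x9a
7: · MOVLE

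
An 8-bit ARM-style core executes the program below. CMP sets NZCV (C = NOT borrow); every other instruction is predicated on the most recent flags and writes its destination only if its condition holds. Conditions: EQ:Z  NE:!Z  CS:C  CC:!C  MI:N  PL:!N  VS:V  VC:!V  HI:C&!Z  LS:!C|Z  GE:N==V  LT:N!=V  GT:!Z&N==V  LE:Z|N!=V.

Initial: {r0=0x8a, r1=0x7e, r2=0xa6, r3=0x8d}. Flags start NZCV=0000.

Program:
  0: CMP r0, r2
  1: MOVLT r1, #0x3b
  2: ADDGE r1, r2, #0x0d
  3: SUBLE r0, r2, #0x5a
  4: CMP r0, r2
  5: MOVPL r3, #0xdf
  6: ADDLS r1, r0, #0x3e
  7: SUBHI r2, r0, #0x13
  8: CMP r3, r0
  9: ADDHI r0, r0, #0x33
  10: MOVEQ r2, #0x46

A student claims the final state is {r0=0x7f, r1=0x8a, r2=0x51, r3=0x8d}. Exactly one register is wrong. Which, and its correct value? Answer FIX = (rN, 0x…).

FIX = (r2, 0xa6)

[0] flags=1000 → (cmp)
[1] flags=1000 LT?T → r1=0x3b
[2] flags=1000 GE?F → skip
[3] flags=1000 LE?T → r0=0x4c
[4] flags=1001 → (cmp)
[5] flags=1001 PL?F → skip
[6] flags=1001 LS?T → r1=0x8a
[7] flags=1001 HI?F → skip
[8] flags=0011 → (cmp)
[9] flags=0011 HI?T → r0=0x7f
[10] flags=0011 EQ?F → skip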